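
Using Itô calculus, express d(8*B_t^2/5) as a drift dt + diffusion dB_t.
d(8*B_t^2/5) = (8/5) dt + (16*B_t/5) dB_t

Itô's formula for f(B_t) gives d f(B_t) = f'(B_t) dB_t + (1/2) f''(B_t) dt. Compute derivatives of f(x) = 8*x^2/5:
  f'(x)  = 16*x/5
  f''(x) = 16/5
Substitute x = B_t and multiply the f'' term by 1/2:
  drift     = (1/2) * (16/5) evaluated at B_t = 8/5
  diffusion = (16*x/5) evaluated at B_t = 16*B_t/5
Therefore d(8*B_t^2/5) = (8/5) dt + (16*B_t/5) dB_t.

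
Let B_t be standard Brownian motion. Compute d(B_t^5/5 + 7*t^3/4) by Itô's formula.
d(B_t^5/5 + 7*t^3/4) = (2*B_t^3 + 21*t^2/4) dt + (B_t^4) dB_t

Itô's formula for f(t, x): d f(t, B_t) = (f_t + (1/2) f_xx) dt + f_x dB_t. Compute partials of f(t, x) = 7*t^3/4 + x^5/5:
  f_t(t,x)  = 21*t^2/4
  f_x(t,x)  = x^4
  f_xx(t,x) = 4*x^3
Assemble drift = f_t + (1/2) f_xx = 21*t^2/4 + 2*x^3 and diffusion = f_x = x^4. Substituting x = B_t:
  d(B_t^5/5 + 7*t^3/4) = (2*B_t^3 + 21*t^2/4) dt + (B_t^4) dB_t.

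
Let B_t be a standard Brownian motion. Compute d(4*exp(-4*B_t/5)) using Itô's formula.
d(4*exp(-4*B_t/5)) = (32*exp(-4*B_t/5)/25) dt + (-16*exp(-4*B_t/5)/5) dB_t

Itô's formula for f(B_t) gives d f(B_t) = f'(B_t) dB_t + (1/2) f''(B_t) dt. Compute derivatives of f(x) = 4*exp(-4*x/5):
  f'(x)  = -16*exp(-4*x/5)/5
  f''(x) = 64*exp(-4*x/5)/25
Substitute x = B_t and multiply the f'' term by 1/2:
  drift     = (1/2) * (64*exp(-4*x/5)/25) evaluated at B_t = 32*exp(-4*B_t/5)/25
  diffusion = (-16*exp(-4*x/5)/5) evaluated at B_t = -16*exp(-4*B_t/5)/5
Therefore d(4*exp(-4*B_t/5)) = (32*exp(-4*B_t/5)/25) dt + (-16*exp(-4*B_t/5)/5) dB_t.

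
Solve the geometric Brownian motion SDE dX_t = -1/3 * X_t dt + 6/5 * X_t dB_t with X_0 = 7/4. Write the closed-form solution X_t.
X_t = 7/4 * exp((-79/75) * t + (6/5) * B_t)

For GBM dX = mu X dt + sigma X dB with X_0 = x_0, apply Itô to Y = log X: dY = (mu - sigma^2/2) dt + sigma dB, so Y_t = log(x_0) + (mu - sigma^2/2) t + sigma B_t and hence X_t = x_0 * exp((mu - sigma^2/2) t + sigma B_t).
With mu = -1/3, sigma = 6/5, x_0 = 7/4, this gives:
  X_t = 7/4 * exp((-79/75) * t + (6/5) * B_t).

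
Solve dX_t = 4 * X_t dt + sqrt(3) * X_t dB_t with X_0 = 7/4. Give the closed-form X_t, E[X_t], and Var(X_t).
X_t = 7/4 * exp((5/2) t + (sqrt(3)) B_t); E[X_t] = 7*exp(4*t)/4; Var(X_t) = 49*(exp(3*t) - 1)*exp(8*t)/16

For GBM dX = mu X dt + sigma X dB with X_0 = x_0, apply Itô to Y = log X: dY = (mu - sigma^2/2) dt + sigma dB, so Y_t = log(x_0) + (mu - sigma^2/2) t + sigma B_t and hence X_t = x_0 * exp((mu - sigma^2/2) t + sigma B_t).
With mu = 4, sigma = sqrt(3), x_0 = 7/4, this gives:
  X_t = 7/4 * exp((5/2) * t + (sqrt(3)) * B_t).
Since sigma*B_t ~ Normal(0, sigma^2 t), E[exp(sigma*B_t)] = exp(sigma^2 t / 2); so E[X_t] = x_0 * exp((mu - sigma^2/2) t) * exp(sigma^2 t / 2) = x_0 * exp(mu t) = 7*exp(4*t)/4.
Var(X_t) = E[X_t^2] - (E[X_t])^2 = x_0^2 * exp(2 mu t) * (exp(sigma^2 t) - 1) = 49*(exp(3*t) - 1)*exp(8*t)/16.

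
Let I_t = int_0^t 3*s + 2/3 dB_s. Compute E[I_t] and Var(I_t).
E[I_t] = 0; Var(I_t) = t*(27*t^2 + 18*t + 4)/9

The Itô integral of a deterministic integrand f(s) has mean 0 because each increment f(s) * (B_{s+ds} - B_s) has mean 0. By the Itô isometry:
  Var( int_0^t f(s) dB_s ) = E[ (int_0^t f(s) dB_s)^2 ] = int_0^t f(s)^2 ds.
Here f(s) = 3*s + 2/3, so f(s)^2 = (9*s + 2)^2/9. Integrate:
  int_0^t ((9*s + 2)^2/9) ds = t*(27*t^2 + 18*t + 4)/9.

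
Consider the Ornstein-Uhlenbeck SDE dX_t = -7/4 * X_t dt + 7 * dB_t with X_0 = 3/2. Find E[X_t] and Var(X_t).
E[X_t] = 3*exp(-7*t/4)/2; Var(X_t) = 14 - 14*exp(-7*t/2)

The OU SDE dX = -theta X dt + sigma dB admits the integrating factor exp(theta t): d(exp(theta t) X_t) = sigma exp(theta t) dB_t. Integrating from 0 to t:
  X_t = x_0 * exp(-theta t) + sigma * int_0^t exp(-theta (t-s)) dB_s.
The Itô integral has mean 0 and (by the Itô isometry) variance sigma^2 * int_0^t exp(-2 theta (t - s)) ds = sigma^2 * (1 - exp(-2 theta t)) / (2 theta).
With theta = 7/4, sigma = 7, x_0 = 3/2:
  E[X_t] = 3/2 * exp(-7/4 t) = 3*exp(-7*t/4)/2
  Var(X_t) = (7)^2 * (1 - exp(-2*7/4 t)) / (2 * 7/4) = 14 - 14*exp(-7*t/2).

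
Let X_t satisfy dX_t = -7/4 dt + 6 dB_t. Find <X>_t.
<X>_t = 36*t

For an Itô process dX_t = a(t) dt + b(t) dB_t, the quadratic variation is <X>_t = int_0^t b(s)^2 ds (the drift term does not contribute). Here b(s) = 6, so
  b(s)^2 = 36.
Integrating from 0 to t:
  <X>_t = int_0^t (36) ds = 36*t.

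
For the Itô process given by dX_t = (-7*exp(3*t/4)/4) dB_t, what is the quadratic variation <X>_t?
<X>_t = 49*exp(3*t/2)/24 - 49/24

For an Itô process dX_t = a(t) dt + b(t) dB_t, the quadratic variation is <X>_t = int_0^t b(s)^2 ds (the drift term does not contribute). Here b(s) = -7*exp(3*s/4)/4, so
  b(s)^2 = 49*exp(3*s/2)/16.
Integrating from 0 to t:
  <X>_t = int_0^t (49*exp(3*s/2)/16) ds = 49*exp(3*t/2)/24 - 49/24.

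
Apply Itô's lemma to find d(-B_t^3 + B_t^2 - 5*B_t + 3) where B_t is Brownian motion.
d(-B_t^3 + B_t^2 - 5*B_t + 3) = (1 - 3*B_t) dt + (-3*B_t^2 + 2*B_t - 5) dB_t

Itô's formula for f(B_t) gives d f(B_t) = f'(B_t) dB_t + (1/2) f''(B_t) dt. Compute derivatives of f(x) = -x^3 + x^2 - 5*x + 3:
  f'(x)  = -3*x^2 + 2*x - 5
  f''(x) = 2 - 6*x
Substitute x = B_t and multiply the f'' term by 1/2:
  drift     = (1/2) * (2 - 6*x) evaluated at B_t = 1 - 3*B_t
  diffusion = (-3*x^2 + 2*x - 5) evaluated at B_t = -3*B_t^2 + 2*B_t - 5
Therefore d(-B_t^3 + B_t^2 - 5*B_t + 3) = (1 - 3*B_t) dt + (-3*B_t^2 + 2*B_t - 5) dB_t.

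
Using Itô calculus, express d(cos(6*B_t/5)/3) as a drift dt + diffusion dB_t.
d(cos(6*B_t/5)/3) = (-6*cos(6*B_t/5)/25) dt + (-2*sin(6*B_t/5)/5) dB_t

Itô's formula for f(B_t) gives d f(B_t) = f'(B_t) dB_t + (1/2) f''(B_t) dt. Compute derivatives of f(x) = cos(6*x/5)/3:
  f'(x)  = -2*sin(6*x/5)/5
  f''(x) = -12*cos(6*x/5)/25
Substitute x = B_t and multiply the f'' term by 1/2:
  drift     = (1/2) * (-12*cos(6*x/5)/25) evaluated at B_t = -6*cos(6*B_t/5)/25
  diffusion = (-2*sin(6*x/5)/5) evaluated at B_t = -2*sin(6*B_t/5)/5
Therefore d(cos(6*B_t/5)/3) = (-6*cos(6*B_t/5)/25) dt + (-2*sin(6*B_t/5)/5) dB_t.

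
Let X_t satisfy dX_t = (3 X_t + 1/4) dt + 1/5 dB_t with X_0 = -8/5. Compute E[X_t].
E[X_t] = -91*exp(3*t)/60 - 1/12

Taking expectations and using E[dB_t] = 0, the mean m(t) = E[X_t] satisfies the ODE m'(t) = a m(t) + b with m(0) = x_0. With a = 3, b = 1/4, x_0 = -8/5, the solution is
  m(t) = x_0 * exp(a t) + (b/a) * (exp(a t) - 1)
       = (-8/5) * exp(3 t) + ((1/4)/3) * (exp(3 t) - 1)
       = -91*exp(3*t)/60 - 1/12.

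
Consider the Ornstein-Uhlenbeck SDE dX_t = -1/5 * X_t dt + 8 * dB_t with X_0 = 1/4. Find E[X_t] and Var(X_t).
E[X_t] = exp(-t/5)/4; Var(X_t) = 160 - 160*exp(-2*t/5)

The OU SDE dX = -theta X dt + sigma dB admits the integrating factor exp(theta t): d(exp(theta t) X_t) = sigma exp(theta t) dB_t. Integrating from 0 to t:
  X_t = x_0 * exp(-theta t) + sigma * int_0^t exp(-theta (t-s)) dB_s.
The Itô integral has mean 0 and (by the Itô isometry) variance sigma^2 * int_0^t exp(-2 theta (t - s)) ds = sigma^2 * (1 - exp(-2 theta t)) / (2 theta).
With theta = 1/5, sigma = 8, x_0 = 1/4:
  E[X_t] = 1/4 * exp(-1/5 t) = exp(-t/5)/4
  Var(X_t) = (8)^2 * (1 - exp(-2*1/5 t)) / (2 * 1/5) = 160 - 160*exp(-2*t/5).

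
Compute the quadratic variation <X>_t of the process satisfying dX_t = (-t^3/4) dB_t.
<X>_t = t^7/112

For an Itô process dX_t = a(t) dt + b(t) dB_t, the quadratic variation is <X>_t = int_0^t b(s)^2 ds (the drift term does not contribute). Here b(s) = -s^3/4, so
  b(s)^2 = s^6/16.
Integrating from 0 to t:
  <X>_t = int_0^t (s^6/16) ds = t^7/112.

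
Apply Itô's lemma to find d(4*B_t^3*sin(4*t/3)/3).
d(4*B_t^3*sin(4*t/3)/3) = (4*B_t*(4*B_t^2*cos(4*t/3)/9 + sin(4*t/3))) dt + (4*B_t^2*sin(4*t/3)) dB_t

Itô's formula for f(t, x): d f(t, B_t) = (f_t + (1/2) f_xx) dt + f_x dB_t. Compute partials of f(t, x) = 4*x^3*sin(4*t/3)/3:
  f_t(t,x)  = 16*x^3*cos(4*t/3)/9
  f_x(t,x)  = 4*x^2*sin(4*t/3)
  f_xx(t,x) = 8*x*sin(4*t/3)
Assemble drift = f_t + (1/2) f_xx = 4*x*(4*x^2*cos(4*t/3)/9 + sin(4*t/3)) and diffusion = f_x = 4*x^2*sin(4*t/3). Substituting x = B_t:
  d(4*B_t^3*sin(4*t/3)/3) = (4*B_t*(4*B_t^2*cos(4*t/3)/9 + sin(4*t/3))) dt + (4*B_t^2*sin(4*t/3)) dB_t.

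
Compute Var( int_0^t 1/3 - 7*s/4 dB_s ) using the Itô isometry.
Var = t*(147*t^2 - 84*t + 16)/144

The Itô integral of a deterministic integrand f(s) has mean 0 because each increment f(s) * (B_{s+ds} - B_s) has mean 0. By the Itô isometry:
  Var( int_0^t f(s) dB_s ) = E[ (int_0^t f(s) dB_s)^2 ] = int_0^t f(s)^2 ds.
Here f(s) = 1/3 - 7*s/4, so f(s)^2 = (21*s - 4)^2/144. Integrate:
  int_0^t ((21*s - 4)^2/144) ds = t*(147*t^2 - 84*t + 16)/144.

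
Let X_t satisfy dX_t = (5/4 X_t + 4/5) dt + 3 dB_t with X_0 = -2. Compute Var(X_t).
Var(X_t) = 18*exp(5*t/2)/5 - 18/5

The variance V(t) = Var(X_t) satisfies V'(t) = 2 a V(t) + c^2 with V(0) = 0 (drift coefficient is linear in X, diffusion is constant). With a = 5/4, c = 3, the solution is
  V(t) = (c^2 / (2 a)) * (exp(2 a t) - 1)
       = (3^2 / (2*(5/4))) * (exp((5/2) t) - 1)
       = 18*exp(5*t/2)/5 - 18/5.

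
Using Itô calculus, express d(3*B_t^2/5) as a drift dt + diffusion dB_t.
d(3*B_t^2/5) = (3/5) dt + (6*B_t/5) dB_t

Itô's formula for f(B_t) gives d f(B_t) = f'(B_t) dB_t + (1/2) f''(B_t) dt. Compute derivatives of f(x) = 3*x^2/5:
  f'(x)  = 6*x/5
  f''(x) = 6/5
Substitute x = B_t and multiply the f'' term by 1/2:
  drift     = (1/2) * (6/5) evaluated at B_t = 3/5
  diffusion = (6*x/5) evaluated at B_t = 6*B_t/5
Therefore d(3*B_t^2/5) = (3/5) dt + (6*B_t/5) dB_t.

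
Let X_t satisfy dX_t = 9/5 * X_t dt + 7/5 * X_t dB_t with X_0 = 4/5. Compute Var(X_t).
Var(X_t) = 16*(exp(49*t/25) - 1)*exp(18*t/5)/25

For GBM dX = mu X dt + sigma X dB with X_0 = x_0, apply Itô to Y = log X: dY = (mu - sigma^2/2) dt + sigma dB, so Y_t = log(x_0) + (mu - sigma^2/2) t + sigma B_t and hence X_t = x_0 * exp((mu - sigma^2/2) t + sigma B_t).
With mu = 9/5, sigma = 7/5, x_0 = 4/5, this gives:
  X_t = 4/5 * exp((41/50) * t + (7/5) * B_t).
Since sigma*B_t ~ Normal(0, sigma^2 t), E[exp(sigma*B_t)] = exp(sigma^2 t / 2); so E[X_t] = x_0 * exp((mu - sigma^2/2) t) * exp(sigma^2 t / 2) = x_0 * exp(mu t) = 4*exp(9*t/5)/5.
Var(X_t) = E[X_t^2] - (E[X_t])^2 = x_0^2 * exp(2 mu t) * (exp(sigma^2 t) - 1) = 16*(exp(49*t/25) - 1)*exp(18*t/5)/25.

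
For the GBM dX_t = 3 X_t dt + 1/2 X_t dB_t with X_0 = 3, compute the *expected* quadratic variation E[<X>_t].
E[<X>_t] = 9*exp(25*t/4)/25 - 9/25

<X>_t = int_0^t ((1/2) * X_s)^2 ds. Taking expectation inside the integral: E[<X>_t] = (1/2)^2 * int_0^t E[X_s^2] ds. For GBM, E[X_s^2] = x_0^2 * exp((2 mu + sigma^2) s). Integrating:
  E[<X>_t] = (1/2)^2 * 3^2 * (exp((2*3 + (1/2)^2) t) - 1) / (2*3 + (1/2)^2)
           = (1/2)^2 * 3^2 * (exp((25/4) t) - 1) / (25/4) = 9*exp(25*t/4)/25 - 9/25.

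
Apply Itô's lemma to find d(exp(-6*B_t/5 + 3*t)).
d(exp(-6*B_t/5 + 3*t)) = (93*exp(-6*B_t/5 + 3*t)/25) dt + (-6*exp(-6*B_t/5 + 3*t)/5) dB_t

Itô's formula for f(t, x): d f(t, B_t) = (f_t + (1/2) f_xx) dt + f_x dB_t. Compute partials of f(t, x) = exp(3*t - 6*x/5):
  f_t(t,x)  = 3*exp(3*t - 6*x/5)
  f_x(t,x)  = -6*exp(3*t - 6*x/5)/5
  f_xx(t,x) = 36*exp(3*t - 6*x/5)/25
Assemble drift = f_t + (1/2) f_xx = 93*exp(3*t - 6*x/5)/25 and diffusion = f_x = -6*exp(3*t - 6*x/5)/5. Substituting x = B_t:
  d(exp(-6*B_t/5 + 3*t)) = (93*exp(-6*B_t/5 + 3*t)/25) dt + (-6*exp(-6*B_t/5 + 3*t)/5) dB_t.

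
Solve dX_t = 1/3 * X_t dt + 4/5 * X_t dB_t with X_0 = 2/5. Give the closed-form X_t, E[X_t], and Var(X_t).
X_t = 2/5 * exp((1/75) t + (4/5) B_t); E[X_t] = 2*exp(t/3)/5; Var(X_t) = 4*(exp(16*t/25) - 1)*exp(2*t/3)/25

For GBM dX = mu X dt + sigma X dB with X_0 = x_0, apply Itô to Y = log X: dY = (mu - sigma^2/2) dt + sigma dB, so Y_t = log(x_0) + (mu - sigma^2/2) t + sigma B_t and hence X_t = x_0 * exp((mu - sigma^2/2) t + sigma B_t).
With mu = 1/3, sigma = 4/5, x_0 = 2/5, this gives:
  X_t = 2/5 * exp((1/75) * t + (4/5) * B_t).
Since sigma*B_t ~ Normal(0, sigma^2 t), E[exp(sigma*B_t)] = exp(sigma^2 t / 2); so E[X_t] = x_0 * exp((mu - sigma^2/2) t) * exp(sigma^2 t / 2) = x_0 * exp(mu t) = 2*exp(t/3)/5.
Var(X_t) = E[X_t^2] - (E[X_t])^2 = x_0^2 * exp(2 mu t) * (exp(sigma^2 t) - 1) = 4*(exp(16*t/25) - 1)*exp(2*t/3)/25.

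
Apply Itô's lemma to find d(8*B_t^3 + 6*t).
d(8*B_t^3 + 6*t) = (24*B_t + 6) dt + (24*B_t^2) dB_t

Itô's formula for f(t, x): d f(t, B_t) = (f_t + (1/2) f_xx) dt + f_x dB_t. Compute partials of f(t, x) = 6*t + 8*x^3:
  f_t(t,x)  = 6
  f_x(t,x)  = 24*x^2
  f_xx(t,x) = 48*x
Assemble drift = f_t + (1/2) f_xx = 24*x + 6 and diffusion = f_x = 24*x^2. Substituting x = B_t:
  d(8*B_t^3 + 6*t) = (24*B_t + 6) dt + (24*B_t^2) dB_t.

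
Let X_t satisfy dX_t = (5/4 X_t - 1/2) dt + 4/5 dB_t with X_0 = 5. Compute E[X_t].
E[X_t] = 23*exp(5*t/4)/5 + 2/5

Taking expectations and using E[dB_t] = 0, the mean m(t) = E[X_t] satisfies the ODE m'(t) = a m(t) + b with m(0) = x_0. With a = 5/4, b = -1/2, x_0 = 5, the solution is
  m(t) = x_0 * exp(a t) + (b/a) * (exp(a t) - 1)
       = 5 * exp((5/4) t) + ((-1/2)/(5/4)) * (exp((5/4) t) - 1)
       = 23*exp(5*t/4)/5 + 2/5.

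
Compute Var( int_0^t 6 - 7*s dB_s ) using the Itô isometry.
Var = t*(49*t^2 - 126*t + 108)/3

The Itô integral of a deterministic integrand f(s) has mean 0 because each increment f(s) * (B_{s+ds} - B_s) has mean 0. By the Itô isometry:
  Var( int_0^t f(s) dB_s ) = E[ (int_0^t f(s) dB_s)^2 ] = int_0^t f(s)^2 ds.
Here f(s) = 6 - 7*s, so f(s)^2 = (7*s - 6)^2. Integrate:
  int_0^t ((7*s - 6)^2) ds = t*(49*t^2 - 126*t + 108)/3.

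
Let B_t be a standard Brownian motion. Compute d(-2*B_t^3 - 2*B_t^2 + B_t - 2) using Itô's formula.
d(-2*B_t^3 - 2*B_t^2 + B_t - 2) = (-6*B_t - 2) dt + (-6*B_t^2 - 4*B_t + 1) dB_t

Itô's formula for f(B_t) gives d f(B_t) = f'(B_t) dB_t + (1/2) f''(B_t) dt. Compute derivatives of f(x) = -2*x^3 - 2*x^2 + x - 2:
  f'(x)  = -6*x^2 - 4*x + 1
  f''(x) = -12*x - 4
Substitute x = B_t and multiply the f'' term by 1/2:
  drift     = (1/2) * (-12*x - 4) evaluated at B_t = -6*B_t - 2
  diffusion = (-6*x^2 - 4*x + 1) evaluated at B_t = -6*B_t^2 - 4*B_t + 1
Therefore d(-2*B_t^3 - 2*B_t^2 + B_t - 2) = (-6*B_t - 2) dt + (-6*B_t^2 - 4*B_t + 1) dB_t.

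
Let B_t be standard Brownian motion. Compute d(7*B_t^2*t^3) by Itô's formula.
d(7*B_t^2*t^3) = (7*t^2*(3*B_t^2 + t)) dt + (14*B_t*t^3) dB_t

Itô's formula for f(t, x): d f(t, B_t) = (f_t + (1/2) f_xx) dt + f_x dB_t. Compute partials of f(t, x) = 7*t^3*x^2:
  f_t(t,x)  = 21*t^2*x^2
  f_x(t,x)  = 14*t^3*x
  f_xx(t,x) = 14*t^3
Assemble drift = f_t + (1/2) f_xx = 7*t^2*(t + 3*x^2) and diffusion = f_x = 14*t^3*x. Substituting x = B_t:
  d(7*B_t^2*t^3) = (7*t^2*(3*B_t^2 + t)) dt + (14*B_t*t^3) dB_t.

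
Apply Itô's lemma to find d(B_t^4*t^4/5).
d(B_t^4*t^4/5) = (2*B_t^2*t^3*(2*B_t^2 + 3*t)/5) dt + (4*B_t^3*t^4/5) dB_t

Itô's formula for f(t, x): d f(t, B_t) = (f_t + (1/2) f_xx) dt + f_x dB_t. Compute partials of f(t, x) = t^4*x^4/5:
  f_t(t,x)  = 4*t^3*x^4/5
  f_x(t,x)  = 4*t^4*x^3/5
  f_xx(t,x) = 12*t^4*x^2/5
Assemble drift = f_t + (1/2) f_xx = 2*t^3*x^2*(3*t + 2*x^2)/5 and diffusion = f_x = 4*t^4*x^3/5. Substituting x = B_t:
  d(B_t^4*t^4/5) = (2*B_t^2*t^3*(2*B_t^2 + 3*t)/5) dt + (4*B_t^3*t^4/5) dB_t.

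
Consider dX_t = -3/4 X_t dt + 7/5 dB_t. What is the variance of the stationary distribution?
lim Var(X_t) = 98/75

The OU SDE dX = -theta X dt + sigma dB admits the integrating factor exp(theta t): d(exp(theta t) X_t) = sigma exp(theta t) dB_t. Integrating from 0 to t gives X_t = x_0 * exp(-theta t) + sigma * int_0^t exp(-theta (t-s)) dB_s for any initial x_0. The Itô integral has variance (by the Itô isometry) sigma^2 * int_0^t exp(-2 theta (t - s)) ds = sigma^2 * (1 - exp(-2 theta t)) / (2 theta), independent of x_0.
With theta = 3/4, sigma = 7/5:
  Var(X_t) = (7/5)^2 * (1 - exp(-2*3/4 t)) / (2 * 3/4) = 98/75 - 98*exp(-3*t/2)/75.
As t -> infinity, exp(-2*3/4 t) -> 0, so the stationary variance is sigma^2 / (2 theta) = 98/75.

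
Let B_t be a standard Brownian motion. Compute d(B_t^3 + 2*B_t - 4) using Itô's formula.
d(B_t^3 + 2*B_t - 4) = (3*B_t) dt + (3*B_t^2 + 2) dB_t

Itô's formula for f(B_t) gives d f(B_t) = f'(B_t) dB_t + (1/2) f''(B_t) dt. Compute derivatives of f(x) = x^3 + 2*x - 4:
  f'(x)  = 3*x^2 + 2
  f''(x) = 6*x
Substitute x = B_t and multiply the f'' term by 1/2:
  drift     = (1/2) * (6*x) evaluated at B_t = 3*B_t
  diffusion = (3*x^2 + 2) evaluated at B_t = 3*B_t^2 + 2
Therefore d(B_t^3 + 2*B_t - 4) = (3*B_t) dt + (3*B_t^2 + 2) dB_t.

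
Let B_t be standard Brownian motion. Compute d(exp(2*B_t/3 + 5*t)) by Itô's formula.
d(exp(2*B_t/3 + 5*t)) = (47*exp(2*B_t/3 + 5*t)/9) dt + (2*exp(2*B_t/3 + 5*t)/3) dB_t

Itô's formula for f(t, x): d f(t, B_t) = (f_t + (1/2) f_xx) dt + f_x dB_t. Compute partials of f(t, x) = exp(5*t + 2*x/3):
  f_t(t,x)  = 5*exp(5*t + 2*x/3)
  f_x(t,x)  = 2*exp(5*t + 2*x/3)/3
  f_xx(t,x) = 4*exp(5*t + 2*x/3)/9
Assemble drift = f_t + (1/2) f_xx = 47*exp(5*t + 2*x/3)/9 and diffusion = f_x = 2*exp(5*t + 2*x/3)/3. Substituting x = B_t:
  d(exp(2*B_t/3 + 5*t)) = (47*exp(2*B_t/3 + 5*t)/9) dt + (2*exp(2*B_t/3 + 5*t)/3) dB_t.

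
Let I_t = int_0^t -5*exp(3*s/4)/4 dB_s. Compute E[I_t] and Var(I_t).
E[I_t] = 0; Var(I_t) = 25*exp(3*t/2)/24 - 25/24

The Itô integral of a deterministic integrand f(s) has mean 0 because each increment f(s) * (B_{s+ds} - B_s) has mean 0. By the Itô isometry:
  Var( int_0^t f(s) dB_s ) = E[ (int_0^t f(s) dB_s)^2 ] = int_0^t f(s)^2 ds.
Here f(s) = -5*exp(3*s/4)/4, so f(s)^2 = 25*exp(3*s/2)/16. Integrate:
  int_0^t (25*exp(3*s/2)/16) ds = 25*exp(3*t/2)/24 - 25/24.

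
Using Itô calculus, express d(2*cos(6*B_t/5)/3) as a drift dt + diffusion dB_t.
d(2*cos(6*B_t/5)/3) = (-12*cos(6*B_t/5)/25) dt + (-4*sin(6*B_t/5)/5) dB_t

Itô's formula for f(B_t) gives d f(B_t) = f'(B_t) dB_t + (1/2) f''(B_t) dt. Compute derivatives of f(x) = 2*cos(6*x/5)/3:
  f'(x)  = -4*sin(6*x/5)/5
  f''(x) = -24*cos(6*x/5)/25
Substitute x = B_t and multiply the f'' term by 1/2:
  drift     = (1/2) * (-24*cos(6*x/5)/25) evaluated at B_t = -12*cos(6*B_t/5)/25
  diffusion = (-4*sin(6*x/5)/5) evaluated at B_t = -4*sin(6*B_t/5)/5
Therefore d(2*cos(6*B_t/5)/3) = (-12*cos(6*B_t/5)/25) dt + (-4*sin(6*B_t/5)/5) dB_t.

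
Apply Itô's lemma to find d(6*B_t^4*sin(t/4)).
d(6*B_t^4*sin(t/4)) = (3*B_t^2*(B_t^2*cos(t/4) + 24*sin(t/4))/2) dt + (24*B_t^3*sin(t/4)) dB_t

Itô's formula for f(t, x): d f(t, B_t) = (f_t + (1/2) f_xx) dt + f_x dB_t. Compute partials of f(t, x) = 6*x^4*sin(t/4):
  f_t(t,x)  = 3*x^4*cos(t/4)/2
  f_x(t,x)  = 24*x^3*sin(t/4)
  f_xx(t,x) = 72*x^2*sin(t/4)
Assemble drift = f_t + (1/2) f_xx = 3*x^2*(x^2*cos(t/4) + 24*sin(t/4))/2 and diffusion = f_x = 24*x^3*sin(t/4). Substituting x = B_t:
  d(6*B_t^4*sin(t/4)) = (3*B_t^2*(B_t^2*cos(t/4) + 24*sin(t/4))/2) dt + (24*B_t^3*sin(t/4)) dB_t.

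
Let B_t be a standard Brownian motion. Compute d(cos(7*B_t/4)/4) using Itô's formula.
d(cos(7*B_t/4)/4) = (-49*cos(7*B_t/4)/128) dt + (-7*sin(7*B_t/4)/16) dB_t

Itô's formula for f(B_t) gives d f(B_t) = f'(B_t) dB_t + (1/2) f''(B_t) dt. Compute derivatives of f(x) = cos(7*x/4)/4:
  f'(x)  = -7*sin(7*x/4)/16
  f''(x) = -49*cos(7*x/4)/64
Substitute x = B_t and multiply the f'' term by 1/2:
  drift     = (1/2) * (-49*cos(7*x/4)/64) evaluated at B_t = -49*cos(7*B_t/4)/128
  diffusion = (-7*sin(7*x/4)/16) evaluated at B_t = -7*sin(7*B_t/4)/16
Therefore d(cos(7*B_t/4)/4) = (-49*cos(7*B_t/4)/128) dt + (-7*sin(7*B_t/4)/16) dB_t.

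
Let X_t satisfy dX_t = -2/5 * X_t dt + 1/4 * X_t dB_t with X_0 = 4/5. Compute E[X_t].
E[X_t] = 4*exp(-2*t/5)/5

For GBM dX = mu X dt + sigma X dB with X_0 = x_0, apply Itô to Y = log X: dY = (mu - sigma^2/2) dt + sigma dB, so Y_t = log(x_0) + (mu - sigma^2/2) t + sigma B_t and hence X_t = x_0 * exp((mu - sigma^2/2) t + sigma B_t).
With mu = -2/5, sigma = 1/4, x_0 = 4/5, this gives:
  X_t = 4/5 * exp((-69/160) * t + (1/4) * B_t).
Since sigma*B_t ~ Normal(0, sigma^2 t), E[exp(sigma*B_t)] = exp(sigma^2 t / 2); so E[X_t] = x_0 * exp((mu - sigma^2/2) t) * exp(sigma^2 t / 2) = x_0 * exp(mu t) = 4*exp(-2*t/5)/5.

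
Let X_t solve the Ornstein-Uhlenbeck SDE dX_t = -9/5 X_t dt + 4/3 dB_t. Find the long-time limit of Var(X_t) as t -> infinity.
lim Var(X_t) = 40/81

The OU SDE dX = -theta X dt + sigma dB admits the integrating factor exp(theta t): d(exp(theta t) X_t) = sigma exp(theta t) dB_t. Integrating from 0 to t gives X_t = x_0 * exp(-theta t) + sigma * int_0^t exp(-theta (t-s)) dB_s for any initial x_0. The Itô integral has variance (by the Itô isometry) sigma^2 * int_0^t exp(-2 theta (t - s)) ds = sigma^2 * (1 - exp(-2 theta t)) / (2 theta), independent of x_0.
With theta = 9/5, sigma = 4/3:
  Var(X_t) = (4/3)^2 * (1 - exp(-2*9/5 t)) / (2 * 9/5) = 40/81 - 40*exp(-18*t/5)/81.
As t -> infinity, exp(-2*9/5 t) -> 0, so the stationary variance is sigma^2 / (2 theta) = 40/81.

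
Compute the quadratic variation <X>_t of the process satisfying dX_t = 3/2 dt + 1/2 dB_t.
<X>_t = t/4

For an Itô process dX_t = a(t) dt + b(t) dB_t, the quadratic variation is <X>_t = int_0^t b(s)^2 ds (the drift term does not contribute). Here b(s) = 1/2, so
  b(s)^2 = 1/4.
Integrating from 0 to t:
  <X>_t = int_0^t (1/4) ds = t/4.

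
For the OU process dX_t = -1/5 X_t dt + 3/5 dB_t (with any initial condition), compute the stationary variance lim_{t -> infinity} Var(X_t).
lim Var(X_t) = 9/10

The OU SDE dX = -theta X dt + sigma dB admits the integrating factor exp(theta t): d(exp(theta t) X_t) = sigma exp(theta t) dB_t. Integrating from 0 to t gives X_t = x_0 * exp(-theta t) + sigma * int_0^t exp(-theta (t-s)) dB_s for any initial x_0. The Itô integral has variance (by the Itô isometry) sigma^2 * int_0^t exp(-2 theta (t - s)) ds = sigma^2 * (1 - exp(-2 theta t)) / (2 theta), independent of x_0.
With theta = 1/5, sigma = 3/5:
  Var(X_t) = (3/5)^2 * (1 - exp(-2*1/5 t)) / (2 * 1/5) = 9/10 - 9*exp(-2*t/5)/10.
As t -> infinity, exp(-2*1/5 t) -> 0, so the stationary variance is sigma^2 / (2 theta) = 9/10.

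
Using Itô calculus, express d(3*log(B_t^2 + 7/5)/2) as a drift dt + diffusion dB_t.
d(3*log(B_t^2 + 7/5)/2) = (15*(7 - 5*B_t^2)/(2*(5*B_t^2 + 7)^2)) dt + (15*B_t/(5*B_t^2 + 7)) dB_t

Itô's formula for f(B_t) gives d f(B_t) = f'(B_t) dB_t + (1/2) f''(B_t) dt. Compute derivatives of f(x) = 3*log(x^2 + 7/5)/2:
  f'(x)  = 15*x/(5*x^2 + 7)
  f''(x) = 15*(7 - 5*x^2)/(5*x^2 + 7)^2
Substitute x = B_t and multiply the f'' term by 1/2:
  drift     = (1/2) * (15*(7 - 5*x^2)/(5*x^2 + 7)^2) evaluated at B_t = 15*(7 - 5*B_t^2)/(2*(5*B_t^2 + 7)^2)
  diffusion = (15*x/(5*x^2 + 7)) evaluated at B_t = 15*B_t/(5*B_t^2 + 7)
Therefore d(3*log(B_t^2 + 7/5)/2) = (15*(7 - 5*B_t^2)/(2*(5*B_t^2 + 7)^2)) dt + (15*B_t/(5*B_t^2 + 7)) dB_t.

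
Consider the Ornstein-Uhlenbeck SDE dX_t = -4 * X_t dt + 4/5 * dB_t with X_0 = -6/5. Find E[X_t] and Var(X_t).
E[X_t] = -6*exp(-4*t)/5; Var(X_t) = 2/25 - 2*exp(-8*t)/25

The OU SDE dX = -theta X dt + sigma dB admits the integrating factor exp(theta t): d(exp(theta t) X_t) = sigma exp(theta t) dB_t. Integrating from 0 to t:
  X_t = x_0 * exp(-theta t) + sigma * int_0^t exp(-theta (t-s)) dB_s.
The Itô integral has mean 0 and (by the Itô isometry) variance sigma^2 * int_0^t exp(-2 theta (t - s)) ds = sigma^2 * (1 - exp(-2 theta t)) / (2 theta).
With theta = 4, sigma = 4/5, x_0 = -6/5:
  E[X_t] = -6/5 * exp(-4 t) = -6*exp(-4*t)/5
  Var(X_t) = (4/5)^2 * (1 - exp(-2*4 t)) / (2 * 4) = 2/25 - 2*exp(-8*t)/25.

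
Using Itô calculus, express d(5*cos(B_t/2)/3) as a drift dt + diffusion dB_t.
d(5*cos(B_t/2)/3) = (-5*cos(B_t/2)/24) dt + (-5*sin(B_t/2)/6) dB_t

Itô's formula for f(B_t) gives d f(B_t) = f'(B_t) dB_t + (1/2) f''(B_t) dt. Compute derivatives of f(x) = 5*cos(x/2)/3:
  f'(x)  = -5*sin(x/2)/6
  f''(x) = -5*cos(x/2)/12
Substitute x = B_t and multiply the f'' term by 1/2:
  drift     = (1/2) * (-5*cos(x/2)/12) evaluated at B_t = -5*cos(B_t/2)/24
  diffusion = (-5*sin(x/2)/6) evaluated at B_t = -5*sin(B_t/2)/6
Therefore d(5*cos(B_t/2)/3) = (-5*cos(B_t/2)/24) dt + (-5*sin(B_t/2)/6) dB_t.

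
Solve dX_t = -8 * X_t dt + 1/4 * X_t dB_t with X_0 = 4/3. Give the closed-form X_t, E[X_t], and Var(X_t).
X_t = 4/3 * exp((-257/32) t + (1/4) B_t); E[X_t] = 4*exp(-8*t)/3; Var(X_t) = (16*exp(t/16) - 16)*exp(-16*t)/9

For GBM dX = mu X dt + sigma X dB with X_0 = x_0, apply Itô to Y = log X: dY = (mu - sigma^2/2) dt + sigma dB, so Y_t = log(x_0) + (mu - sigma^2/2) t + sigma B_t and hence X_t = x_0 * exp((mu - sigma^2/2) t + sigma B_t).
With mu = -8, sigma = 1/4, x_0 = 4/3, this gives:
  X_t = 4/3 * exp((-257/32) * t + (1/4) * B_t).
Since sigma*B_t ~ Normal(0, sigma^2 t), E[exp(sigma*B_t)] = exp(sigma^2 t / 2); so E[X_t] = x_0 * exp((mu - sigma^2/2) t) * exp(sigma^2 t / 2) = x_0 * exp(mu t) = 4*exp(-8*t)/3.
Var(X_t) = E[X_t^2] - (E[X_t])^2 = x_0^2 * exp(2 mu t) * (exp(sigma^2 t) - 1) = (16*exp(t/16) - 16)*exp(-16*t)/9.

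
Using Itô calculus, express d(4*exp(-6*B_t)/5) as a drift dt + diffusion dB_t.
d(4*exp(-6*B_t)/5) = (72*exp(-6*B_t)/5) dt + (-24*exp(-6*B_t)/5) dB_t

Itô's formula for f(B_t) gives d f(B_t) = f'(B_t) dB_t + (1/2) f''(B_t) dt. Compute derivatives of f(x) = 4*exp(-6*x)/5:
  f'(x)  = -24*exp(-6*x)/5
  f''(x) = 144*exp(-6*x)/5
Substitute x = B_t and multiply the f'' term by 1/2:
  drift     = (1/2) * (144*exp(-6*x)/5) evaluated at B_t = 72*exp(-6*B_t)/5
  diffusion = (-24*exp(-6*x)/5) evaluated at B_t = -24*exp(-6*B_t)/5
Therefore d(4*exp(-6*B_t)/5) = (72*exp(-6*B_t)/5) dt + (-24*exp(-6*B_t)/5) dB_t.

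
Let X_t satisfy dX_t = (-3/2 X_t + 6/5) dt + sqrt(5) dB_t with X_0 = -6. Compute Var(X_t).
Var(X_t) = 5/3 - 5*exp(-3*t)/3

The variance V(t) = Var(X_t) satisfies V'(t) = 2 a V(t) + c^2 with V(0) = 0 (drift coefficient is linear in X, diffusion is constant). With a = -3/2, c = sqrt(5), the solution is
  V(t) = (c^2 / (2 a)) * (exp(2 a t) - 1)
       = (sqrt(5)^2 / (2*(-3/2))) * (exp((-3) t) - 1)
       = 5/3 - 5*exp(-3*t)/3.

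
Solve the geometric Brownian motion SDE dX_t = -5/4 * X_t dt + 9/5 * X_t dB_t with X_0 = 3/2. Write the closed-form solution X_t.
X_t = 3/2 * exp((-287/100) * t + (9/5) * B_t)

For GBM dX = mu X dt + sigma X dB with X_0 = x_0, apply Itô to Y = log X: dY = (mu - sigma^2/2) dt + sigma dB, so Y_t = log(x_0) + (mu - sigma^2/2) t + sigma B_t and hence X_t = x_0 * exp((mu - sigma^2/2) t + sigma B_t).
With mu = -5/4, sigma = 9/5, x_0 = 3/2, this gives:
  X_t = 3/2 * exp((-287/100) * t + (9/5) * B_t).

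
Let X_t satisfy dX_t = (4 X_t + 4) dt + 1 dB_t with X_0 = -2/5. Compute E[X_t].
E[X_t] = 3*exp(4*t)/5 - 1

Taking expectations and using E[dB_t] = 0, the mean m(t) = E[X_t] satisfies the ODE m'(t) = a m(t) + b with m(0) = x_0. With a = 4, b = 4, x_0 = -2/5, the solution is
  m(t) = x_0 * exp(a t) + (b/a) * (exp(a t) - 1)
       = (-2/5) * exp(4 t) + (4/4) * (exp(4 t) - 1)
       = 3*exp(4*t)/5 - 1.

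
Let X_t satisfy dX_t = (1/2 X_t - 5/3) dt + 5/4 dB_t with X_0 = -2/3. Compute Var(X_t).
Var(X_t) = 25*exp(t)/16 - 25/16

The variance V(t) = Var(X_t) satisfies V'(t) = 2 a V(t) + c^2 with V(0) = 0 (drift coefficient is linear in X, diffusion is constant). With a = 1/2, c = 5/4, the solution is
  V(t) = (c^2 / (2 a)) * (exp(2 a t) - 1)
       = ((5/4)^2 / (2*(1/2))) * (exp(1 t) - 1)
       = 25*exp(t)/16 - 25/16.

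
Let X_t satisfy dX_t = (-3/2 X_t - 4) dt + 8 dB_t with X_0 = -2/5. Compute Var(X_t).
Var(X_t) = 64/3 - 64*exp(-3*t)/3

The variance V(t) = Var(X_t) satisfies V'(t) = 2 a V(t) + c^2 with V(0) = 0 (drift coefficient is linear in X, diffusion is constant). With a = -3/2, c = 8, the solution is
  V(t) = (c^2 / (2 a)) * (exp(2 a t) - 1)
       = (8^2 / (2*(-3/2))) * (exp((-3) t) - 1)
       = 64/3 - 64*exp(-3*t)/3.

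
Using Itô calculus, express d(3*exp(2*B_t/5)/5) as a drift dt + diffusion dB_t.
d(3*exp(2*B_t/5)/5) = (6*exp(2*B_t/5)/125) dt + (6*exp(2*B_t/5)/25) dB_t

Itô's formula for f(B_t) gives d f(B_t) = f'(B_t) dB_t + (1/2) f''(B_t) dt. Compute derivatives of f(x) = 3*exp(2*x/5)/5:
  f'(x)  = 6*exp(2*x/5)/25
  f''(x) = 12*exp(2*x/5)/125
Substitute x = B_t and multiply the f'' term by 1/2:
  drift     = (1/2) * (12*exp(2*x/5)/125) evaluated at B_t = 6*exp(2*B_t/5)/125
  diffusion = (6*exp(2*x/5)/25) evaluated at B_t = 6*exp(2*B_t/5)/25
Therefore d(3*exp(2*B_t/5)/5) = (6*exp(2*B_t/5)/125) dt + (6*exp(2*B_t/5)/25) dB_t.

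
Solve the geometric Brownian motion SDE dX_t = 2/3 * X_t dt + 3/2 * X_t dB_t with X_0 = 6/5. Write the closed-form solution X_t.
X_t = 6/5 * exp((-11/24) * t + (3/2) * B_t)

For GBM dX = mu X dt + sigma X dB with X_0 = x_0, apply Itô to Y = log X: dY = (mu - sigma^2/2) dt + sigma dB, so Y_t = log(x_0) + (mu - sigma^2/2) t + sigma B_t and hence X_t = x_0 * exp((mu - sigma^2/2) t + sigma B_t).
With mu = 2/3, sigma = 3/2, x_0 = 6/5, this gives:
  X_t = 6/5 * exp((-11/24) * t + (3/2) * B_t).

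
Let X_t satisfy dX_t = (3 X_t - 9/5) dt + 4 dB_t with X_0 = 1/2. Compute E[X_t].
E[X_t] = 3/5 - exp(3*t)/10

Taking expectations and using E[dB_t] = 0, the mean m(t) = E[X_t] satisfies the ODE m'(t) = a m(t) + b with m(0) = x_0. With a = 3, b = -9/5, x_0 = 1/2, the solution is
  m(t) = x_0 * exp(a t) + (b/a) * (exp(a t) - 1)
       = (1/2) * exp(3 t) + ((-9/5)/3) * (exp(3 t) - 1)
       = 3/5 - exp(3*t)/10.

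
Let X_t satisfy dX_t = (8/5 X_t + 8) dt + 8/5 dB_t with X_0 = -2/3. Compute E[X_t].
E[X_t] = 13*exp(8*t/5)/3 - 5

Taking expectations and using E[dB_t] = 0, the mean m(t) = E[X_t] satisfies the ODE m'(t) = a m(t) + b with m(0) = x_0. With a = 8/5, b = 8, x_0 = -2/3, the solution is
  m(t) = x_0 * exp(a t) + (b/a) * (exp(a t) - 1)
       = (-2/3) * exp((8/5) t) + (8/(8/5)) * (exp((8/5) t) - 1)
       = 13*exp(8*t/5)/3 - 5.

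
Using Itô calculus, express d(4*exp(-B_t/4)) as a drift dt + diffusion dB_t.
d(4*exp(-B_t/4)) = (exp(-B_t/4)/8) dt + (-exp(-B_t/4)) dB_t

Itô's formula for f(B_t) gives d f(B_t) = f'(B_t) dB_t + (1/2) f''(B_t) dt. Compute derivatives of f(x) = 4*exp(-x/4):
  f'(x)  = -exp(-x/4)
  f''(x) = exp(-x/4)/4
Substitute x = B_t and multiply the f'' term by 1/2:
  drift     = (1/2) * (exp(-x/4)/4) evaluated at B_t = exp(-B_t/4)/8
  diffusion = (-exp(-x/4)) evaluated at B_t = -exp(-B_t/4)
Therefore d(4*exp(-B_t/4)) = (exp(-B_t/4)/8) dt + (-exp(-B_t/4)) dB_t.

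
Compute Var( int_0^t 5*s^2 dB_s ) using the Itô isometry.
Var = 5*t^5

The Itô integral of a deterministic integrand f(s) has mean 0 because each increment f(s) * (B_{s+ds} - B_s) has mean 0. By the Itô isometry:
  Var( int_0^t f(s) dB_s ) = E[ (int_0^t f(s) dB_s)^2 ] = int_0^t f(s)^2 ds.
Here f(s) = 5*s^2, so f(s)^2 = 25*s^4. Integrate:
  int_0^t (25*s^4) ds = 5*t^5.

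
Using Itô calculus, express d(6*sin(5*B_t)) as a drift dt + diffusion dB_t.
d(6*sin(5*B_t)) = (-75*sin(5*B_t)) dt + (30*cos(5*B_t)) dB_t

Itô's formula for f(B_t) gives d f(B_t) = f'(B_t) dB_t + (1/2) f''(B_t) dt. Compute derivatives of f(x) = 6*sin(5*x):
  f'(x)  = 30*cos(5*x)
  f''(x) = -150*sin(5*x)
Substitute x = B_t and multiply the f'' term by 1/2:
  drift     = (1/2) * (-150*sin(5*x)) evaluated at B_t = -75*sin(5*B_t)
  diffusion = (30*cos(5*x)) evaluated at B_t = 30*cos(5*B_t)
Therefore d(6*sin(5*B_t)) = (-75*sin(5*B_t)) dt + (30*cos(5*B_t)) dB_t.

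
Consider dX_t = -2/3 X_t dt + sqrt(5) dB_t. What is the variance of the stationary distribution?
lim Var(X_t) = 15/4

The OU SDE dX = -theta X dt + sigma dB admits the integrating factor exp(theta t): d(exp(theta t) X_t) = sigma exp(theta t) dB_t. Integrating from 0 to t gives X_t = x_0 * exp(-theta t) + sigma * int_0^t exp(-theta (t-s)) dB_s for any initial x_0. The Itô integral has variance (by the Itô isometry) sigma^2 * int_0^t exp(-2 theta (t - s)) ds = sigma^2 * (1 - exp(-2 theta t)) / (2 theta), independent of x_0.
With theta = 2/3, sigma = sqrt(5):
  Var(X_t) = (sqrt(5))^2 * (1 - exp(-2*2/3 t)) / (2 * 2/3) = 15/4 - 15*exp(-4*t/3)/4.
As t -> infinity, exp(-2*2/3 t) -> 0, so the stationary variance is sigma^2 / (2 theta) = 15/4.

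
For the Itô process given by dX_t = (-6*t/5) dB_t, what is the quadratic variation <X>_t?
<X>_t = 12*t^3/25

For an Itô process dX_t = a(t) dt + b(t) dB_t, the quadratic variation is <X>_t = int_0^t b(s)^2 ds (the drift term does not contribute). Here b(s) = -6*s/5, so
  b(s)^2 = 36*s^2/25.
Integrating from 0 to t:
  <X>_t = int_0^t (36*s^2/25) ds = 12*t^3/25.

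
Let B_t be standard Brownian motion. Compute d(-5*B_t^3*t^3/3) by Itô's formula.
d(-5*B_t^3*t^3/3) = (5*B_t*t^2*(-B_t^2 - t)) dt + (-5*B_t^2*t^3) dB_t

Itô's formula for f(t, x): d f(t, B_t) = (f_t + (1/2) f_xx) dt + f_x dB_t. Compute partials of f(t, x) = -5*t^3*x^3/3:
  f_t(t,x)  = -5*t^2*x^3
  f_x(t,x)  = -5*t^3*x^2
  f_xx(t,x) = -10*t^3*x
Assemble drift = f_t + (1/2) f_xx = 5*t^2*x*(-t - x^2) and diffusion = f_x = -5*t^3*x^2. Substituting x = B_t:
  d(-5*B_t^3*t^3/3) = (5*B_t*t^2*(-B_t^2 - t)) dt + (-5*B_t^2*t^3) dB_t.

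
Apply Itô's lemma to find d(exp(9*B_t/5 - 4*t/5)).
d(exp(9*B_t/5 - 4*t/5)) = (41*exp(9*B_t/5 - 4*t/5)/50) dt + (9*exp(9*B_t/5 - 4*t/5)/5) dB_t

Itô's formula for f(t, x): d f(t, B_t) = (f_t + (1/2) f_xx) dt + f_x dB_t. Compute partials of f(t, x) = exp(-4*t/5 + 9*x/5):
  f_t(t,x)  = -4*exp(-4*t/5 + 9*x/5)/5
  f_x(t,x)  = 9*exp(-4*t/5 + 9*x/5)/5
  f_xx(t,x) = 81*exp(-4*t/5 + 9*x/5)/25
Assemble drift = f_t + (1/2) f_xx = 41*exp(-4*t/5 + 9*x/5)/50 and diffusion = f_x = 9*exp(-4*t/5 + 9*x/5)/5. Substituting x = B_t:
  d(exp(9*B_t/5 - 4*t/5)) = (41*exp(9*B_t/5 - 4*t/5)/50) dt + (9*exp(9*B_t/5 - 4*t/5)/5) dB_t.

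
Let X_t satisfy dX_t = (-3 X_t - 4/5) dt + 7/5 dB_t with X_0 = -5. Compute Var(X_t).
Var(X_t) = 49/150 - 49*exp(-6*t)/150

The variance V(t) = Var(X_t) satisfies V'(t) = 2 a V(t) + c^2 with V(0) = 0 (drift coefficient is linear in X, diffusion is constant). With a = -3, c = 7/5, the solution is
  V(t) = (c^2 / (2 a)) * (exp(2 a t) - 1)
       = ((7/5)^2 / (2*(-3))) * (exp((-6) t) - 1)
       = 49/150 - 49*exp(-6*t)/150.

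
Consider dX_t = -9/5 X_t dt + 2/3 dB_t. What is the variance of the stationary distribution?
lim Var(X_t) = 10/81

The OU SDE dX = -theta X dt + sigma dB admits the integrating factor exp(theta t): d(exp(theta t) X_t) = sigma exp(theta t) dB_t. Integrating from 0 to t gives X_t = x_0 * exp(-theta t) + sigma * int_0^t exp(-theta (t-s)) dB_s for any initial x_0. The Itô integral has variance (by the Itô isometry) sigma^2 * int_0^t exp(-2 theta (t - s)) ds = sigma^2 * (1 - exp(-2 theta t)) / (2 theta), independent of x_0.
With theta = 9/5, sigma = 2/3:
  Var(X_t) = (2/3)^2 * (1 - exp(-2*9/5 t)) / (2 * 9/5) = 10/81 - 10*exp(-18*t/5)/81.
As t -> infinity, exp(-2*9/5 t) -> 0, so the stationary variance is sigma^2 / (2 theta) = 10/81.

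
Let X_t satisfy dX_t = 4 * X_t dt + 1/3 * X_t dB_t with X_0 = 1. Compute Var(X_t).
Var(X_t) = (exp(t/9) - 1)*exp(8*t)

For GBM dX = mu X dt + sigma X dB with X_0 = x_0, apply Itô to Y = log X: dY = (mu - sigma^2/2) dt + sigma dB, so Y_t = log(x_0) + (mu - sigma^2/2) t + sigma B_t and hence X_t = x_0 * exp((mu - sigma^2/2) t + sigma B_t).
With mu = 4, sigma = 1/3, x_0 = 1, this gives:
  X_t = 1 * exp((71/18) * t + (1/3) * B_t).
Since sigma*B_t ~ Normal(0, sigma^2 t), E[exp(sigma*B_t)] = exp(sigma^2 t / 2); so E[X_t] = x_0 * exp((mu - sigma^2/2) t) * exp(sigma^2 t / 2) = x_0 * exp(mu t) = exp(4*t).
Var(X_t) = E[X_t^2] - (E[X_t])^2 = x_0^2 * exp(2 mu t) * (exp(sigma^2 t) - 1) = (exp(t/9) - 1)*exp(8*t).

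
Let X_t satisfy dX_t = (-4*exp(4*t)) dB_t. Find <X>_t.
<X>_t = 2*exp(8*t) - 2

For an Itô process dX_t = a(t) dt + b(t) dB_t, the quadratic variation is <X>_t = int_0^t b(s)^2 ds (the drift term does not contribute). Here b(s) = -4*exp(4*s), so
  b(s)^2 = 16*exp(8*s).
Integrating from 0 to t:
  <X>_t = int_0^t (16*exp(8*s)) ds = 2*exp(8*t) - 2.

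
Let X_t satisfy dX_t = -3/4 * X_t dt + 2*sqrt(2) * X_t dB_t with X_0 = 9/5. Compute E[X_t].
E[X_t] = 9*exp(-3*t/4)/5

For GBM dX = mu X dt + sigma X dB with X_0 = x_0, apply Itô to Y = log X: dY = (mu - sigma^2/2) dt + sigma dB, so Y_t = log(x_0) + (mu - sigma^2/2) t + sigma B_t and hence X_t = x_0 * exp((mu - sigma^2/2) t + sigma B_t).
With mu = -3/4, sigma = 2*sqrt(2), x_0 = 9/5, this gives:
  X_t = 9/5 * exp((-19/4) * t + (2*sqrt(2)) * B_t).
Since sigma*B_t ~ Normal(0, sigma^2 t), E[exp(sigma*B_t)] = exp(sigma^2 t / 2); so E[X_t] = x_0 * exp((mu - sigma^2/2) t) * exp(sigma^2 t / 2) = x_0 * exp(mu t) = 9*exp(-3*t/4)/5.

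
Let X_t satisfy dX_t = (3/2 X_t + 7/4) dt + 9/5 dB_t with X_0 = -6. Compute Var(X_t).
Var(X_t) = 27*exp(3*t)/25 - 27/25

The variance V(t) = Var(X_t) satisfies V'(t) = 2 a V(t) + c^2 with V(0) = 0 (drift coefficient is linear in X, diffusion is constant). With a = 3/2, c = 9/5, the solution is
  V(t) = (c^2 / (2 a)) * (exp(2 a t) - 1)
       = ((9/5)^2 / (2*(3/2))) * (exp(3 t) - 1)
       = 27*exp(3*t)/25 - 27/25.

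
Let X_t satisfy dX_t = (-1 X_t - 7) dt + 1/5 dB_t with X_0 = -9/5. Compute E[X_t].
E[X_t] = -7 + 26*exp(-t)/5

Taking expectations and using E[dB_t] = 0, the mean m(t) = E[X_t] satisfies the ODE m'(t) = a m(t) + b with m(0) = x_0. With a = -1, b = -7, x_0 = -9/5, the solution is
  m(t) = x_0 * exp(a t) + (b/a) * (exp(a t) - 1)
       = (-9/5) * exp((-1) t) + ((-7)/(-1)) * (exp((-1) t) - 1)
       = -7 + 26*exp(-t)/5.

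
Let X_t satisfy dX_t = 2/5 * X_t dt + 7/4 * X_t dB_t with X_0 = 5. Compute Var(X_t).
Var(X_t) = 25*(exp(49*t/16) - 1)*exp(4*t/5)

For GBM dX = mu X dt + sigma X dB with X_0 = x_0, apply Itô to Y = log X: dY = (mu - sigma^2/2) dt + sigma dB, so Y_t = log(x_0) + (mu - sigma^2/2) t + sigma B_t and hence X_t = x_0 * exp((mu - sigma^2/2) t + sigma B_t).
With mu = 2/5, sigma = 7/4, x_0 = 5, this gives:
  X_t = 5 * exp((-181/160) * t + (7/4) * B_t).
Since sigma*B_t ~ Normal(0, sigma^2 t), E[exp(sigma*B_t)] = exp(sigma^2 t / 2); so E[X_t] = x_0 * exp((mu - sigma^2/2) t) * exp(sigma^2 t / 2) = x_0 * exp(mu t) = 5*exp(2*t/5).
Var(X_t) = E[X_t^2] - (E[X_t])^2 = x_0^2 * exp(2 mu t) * (exp(sigma^2 t) - 1) = 25*(exp(49*t/16) - 1)*exp(4*t/5).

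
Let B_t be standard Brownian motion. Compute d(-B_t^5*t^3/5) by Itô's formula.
d(-B_t^5*t^3/5) = (B_t^3*t^2*(-3*B_t^2 - 10*t)/5) dt + (-B_t^4*t^3) dB_t

Itô's formula for f(t, x): d f(t, B_t) = (f_t + (1/2) f_xx) dt + f_x dB_t. Compute partials of f(t, x) = -t^3*x^5/5:
  f_t(t,x)  = -3*t^2*x^5/5
  f_x(t,x)  = -t^3*x^4
  f_xx(t,x) = -4*t^3*x^3
Assemble drift = f_t + (1/2) f_xx = t^2*x^3*(-10*t - 3*x^2)/5 and diffusion = f_x = -t^3*x^4. Substituting x = B_t:
  d(-B_t^5*t^3/5) = (B_t^3*t^2*(-3*B_t^2 - 10*t)/5) dt + (-B_t^4*t^3) dB_t.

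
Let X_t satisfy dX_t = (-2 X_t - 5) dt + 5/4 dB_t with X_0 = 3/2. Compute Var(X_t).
Var(X_t) = 25/64 - 25*exp(-4*t)/64

The variance V(t) = Var(X_t) satisfies V'(t) = 2 a V(t) + c^2 with V(0) = 0 (drift coefficient is linear in X, diffusion is constant). With a = -2, c = 5/4, the solution is
  V(t) = (c^2 / (2 a)) * (exp(2 a t) - 1)
       = ((5/4)^2 / (2*(-2))) * (exp((-4) t) - 1)
       = 25/64 - 25*exp(-4*t)/64.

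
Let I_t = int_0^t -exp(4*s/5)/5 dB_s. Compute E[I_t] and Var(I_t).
E[I_t] = 0; Var(I_t) = exp(8*t/5)/40 - 1/40

The Itô integral of a deterministic integrand f(s) has mean 0 because each increment f(s) * (B_{s+ds} - B_s) has mean 0. By the Itô isometry:
  Var( int_0^t f(s) dB_s ) = E[ (int_0^t f(s) dB_s)^2 ] = int_0^t f(s)^2 ds.
Here f(s) = -exp(4*s/5)/5, so f(s)^2 = exp(8*s/5)/25. Integrate:
  int_0^t (exp(8*s/5)/25) ds = exp(8*t/5)/40 - 1/40.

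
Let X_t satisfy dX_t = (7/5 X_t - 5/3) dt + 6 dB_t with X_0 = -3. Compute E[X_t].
E[X_t] = 25/21 - 88*exp(7*t/5)/21

Taking expectations and using E[dB_t] = 0, the mean m(t) = E[X_t] satisfies the ODE m'(t) = a m(t) + b with m(0) = x_0. With a = 7/5, b = -5/3, x_0 = -3, the solution is
  m(t) = x_0 * exp(a t) + (b/a) * (exp(a t) - 1)
       = (-3) * exp((7/5) t) + ((-5/3)/(7/5)) * (exp((7/5) t) - 1)
       = 25/21 - 88*exp(7*t/5)/21.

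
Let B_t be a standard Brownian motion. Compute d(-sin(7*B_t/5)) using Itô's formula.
d(-sin(7*B_t/5)) = (49*sin(7*B_t/5)/50) dt + (-7*cos(7*B_t/5)/5) dB_t

Itô's formula for f(B_t) gives d f(B_t) = f'(B_t) dB_t + (1/2) f''(B_t) dt. Compute derivatives of f(x) = -sin(7*x/5):
  f'(x)  = -7*cos(7*x/5)/5
  f''(x) = 49*sin(7*x/5)/25
Substitute x = B_t and multiply the f'' term by 1/2:
  drift     = (1/2) * (49*sin(7*x/5)/25) evaluated at B_t = 49*sin(7*B_t/5)/50
  diffusion = (-7*cos(7*x/5)/5) evaluated at B_t = -7*cos(7*B_t/5)/5
Therefore d(-sin(7*B_t/5)) = (49*sin(7*B_t/5)/50) dt + (-7*cos(7*B_t/5)/5) dB_t.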